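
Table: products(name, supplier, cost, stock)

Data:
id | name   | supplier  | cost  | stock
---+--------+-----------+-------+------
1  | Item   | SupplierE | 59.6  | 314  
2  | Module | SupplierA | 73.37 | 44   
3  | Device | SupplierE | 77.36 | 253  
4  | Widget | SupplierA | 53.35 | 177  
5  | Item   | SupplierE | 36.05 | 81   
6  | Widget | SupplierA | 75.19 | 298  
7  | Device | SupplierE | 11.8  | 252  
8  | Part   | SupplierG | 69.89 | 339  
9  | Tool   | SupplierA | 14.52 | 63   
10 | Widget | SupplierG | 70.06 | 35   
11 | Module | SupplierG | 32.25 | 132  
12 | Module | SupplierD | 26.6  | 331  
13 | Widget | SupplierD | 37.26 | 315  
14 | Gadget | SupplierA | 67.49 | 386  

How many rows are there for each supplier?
SELECT supplier, COUNT(*) as count
FROM products
GROUP BY supplier

Result:
  SupplierA: 5
  SupplierD: 2
  SupplierE: 4
  SupplierG: 3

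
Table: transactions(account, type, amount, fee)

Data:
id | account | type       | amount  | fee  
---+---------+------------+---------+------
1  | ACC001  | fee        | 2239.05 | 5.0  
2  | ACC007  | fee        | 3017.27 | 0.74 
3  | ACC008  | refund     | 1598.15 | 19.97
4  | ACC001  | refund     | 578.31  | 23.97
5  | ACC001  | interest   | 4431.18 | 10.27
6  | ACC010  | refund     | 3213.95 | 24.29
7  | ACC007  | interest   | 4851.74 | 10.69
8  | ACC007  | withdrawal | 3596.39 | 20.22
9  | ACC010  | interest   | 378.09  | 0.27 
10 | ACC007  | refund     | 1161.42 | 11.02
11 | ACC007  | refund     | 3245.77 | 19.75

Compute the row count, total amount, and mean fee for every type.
SELECT type,
       COUNT(*) as cnt,
       SUM(amount) as total_amount,
       AVG(fee) as avg_fee
FROM transactions
GROUP BY type

Result:
  fee: 2 records, 5256.32 total amount, 2.87 avg fee
  interest: 3 records, 9661.01 total amount, 7.08 avg fee
  refund: 5 records, 9797.60 total amount, 19.80 avg fee
  withdrawal: 1 records, 3596.39 total amount, 20.22 avg fee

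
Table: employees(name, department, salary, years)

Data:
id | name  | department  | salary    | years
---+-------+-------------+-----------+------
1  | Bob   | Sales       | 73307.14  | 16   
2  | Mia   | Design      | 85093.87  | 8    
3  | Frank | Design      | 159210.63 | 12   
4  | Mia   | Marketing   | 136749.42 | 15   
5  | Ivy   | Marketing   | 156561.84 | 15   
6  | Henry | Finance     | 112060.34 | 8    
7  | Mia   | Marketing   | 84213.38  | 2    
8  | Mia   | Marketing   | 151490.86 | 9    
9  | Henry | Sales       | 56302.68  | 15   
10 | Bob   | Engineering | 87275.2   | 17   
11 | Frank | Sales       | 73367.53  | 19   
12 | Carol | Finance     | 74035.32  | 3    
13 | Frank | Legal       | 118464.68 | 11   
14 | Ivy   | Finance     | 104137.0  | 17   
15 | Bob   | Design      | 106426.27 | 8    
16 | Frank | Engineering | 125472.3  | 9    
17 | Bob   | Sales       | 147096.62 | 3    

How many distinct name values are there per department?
SELECT department, COUNT(DISTINCT name)
FROM employees
GROUP BY department

Result:
  Design: 3 distinct
  Engineering: 2 distinct
  Finance: 3 distinct
  Legal: 1 distinct
  Marketing: 2 distinct
  Sales: 3 distinct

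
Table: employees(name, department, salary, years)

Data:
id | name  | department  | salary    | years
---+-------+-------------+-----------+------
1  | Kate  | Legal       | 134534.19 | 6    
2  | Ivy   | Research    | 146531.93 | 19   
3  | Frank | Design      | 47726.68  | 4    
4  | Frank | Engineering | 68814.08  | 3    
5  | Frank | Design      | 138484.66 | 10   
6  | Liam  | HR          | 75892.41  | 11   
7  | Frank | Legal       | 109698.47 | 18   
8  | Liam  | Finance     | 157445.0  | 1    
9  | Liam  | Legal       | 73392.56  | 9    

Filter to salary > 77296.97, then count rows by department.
SELECT department, COUNT(*)
FROM employees
WHERE salary > 77296.97
GROUP BY department

Note: WHERE filters rows before grouping.

Result:
  Design: 1
  Finance: 1
  Legal: 2
  Research: 1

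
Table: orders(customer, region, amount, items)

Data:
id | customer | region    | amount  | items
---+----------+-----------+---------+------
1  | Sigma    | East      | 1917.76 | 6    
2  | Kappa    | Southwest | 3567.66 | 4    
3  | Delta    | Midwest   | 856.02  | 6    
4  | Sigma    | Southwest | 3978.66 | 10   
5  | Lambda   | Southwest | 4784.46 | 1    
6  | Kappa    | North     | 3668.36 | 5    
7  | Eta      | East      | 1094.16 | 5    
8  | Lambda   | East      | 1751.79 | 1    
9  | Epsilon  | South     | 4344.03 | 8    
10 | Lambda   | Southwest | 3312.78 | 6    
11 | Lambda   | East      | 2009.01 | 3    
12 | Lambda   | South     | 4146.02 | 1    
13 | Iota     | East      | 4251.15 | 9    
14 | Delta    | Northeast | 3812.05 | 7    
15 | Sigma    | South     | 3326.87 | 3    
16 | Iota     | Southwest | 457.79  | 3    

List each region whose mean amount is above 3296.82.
SELECT region, AVG(amount)
FROM orders
GROUP BY region
HAVING AVG(amount) > 3296.82

Result:
  North: avg=3668.36
  Northeast: avg=3812.05
  South: avg=3938.97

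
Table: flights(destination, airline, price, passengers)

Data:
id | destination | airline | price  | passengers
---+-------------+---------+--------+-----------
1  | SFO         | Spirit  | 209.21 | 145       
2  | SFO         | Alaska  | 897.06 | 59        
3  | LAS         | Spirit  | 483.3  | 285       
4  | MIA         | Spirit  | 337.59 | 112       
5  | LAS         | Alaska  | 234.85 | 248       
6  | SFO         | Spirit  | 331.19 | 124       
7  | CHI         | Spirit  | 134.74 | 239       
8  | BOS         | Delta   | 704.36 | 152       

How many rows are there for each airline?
SELECT airline, COUNT(*) as count
FROM flights
GROUP BY airline

Result:
  Alaska: 2
  Delta: 1
  Spirit: 5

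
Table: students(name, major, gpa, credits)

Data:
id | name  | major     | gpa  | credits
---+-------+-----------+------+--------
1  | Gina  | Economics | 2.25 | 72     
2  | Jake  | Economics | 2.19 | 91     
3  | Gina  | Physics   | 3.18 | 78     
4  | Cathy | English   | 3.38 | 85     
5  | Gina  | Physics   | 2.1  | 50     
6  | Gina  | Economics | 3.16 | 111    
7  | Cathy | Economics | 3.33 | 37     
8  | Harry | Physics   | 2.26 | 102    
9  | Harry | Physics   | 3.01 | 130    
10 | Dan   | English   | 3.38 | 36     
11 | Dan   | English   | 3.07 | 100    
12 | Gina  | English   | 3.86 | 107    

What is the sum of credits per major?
SELECT major, SUM(credits) as result
FROM students
GROUP BY major

Result:
  Economics: 311
  English: 328
  Physics: 360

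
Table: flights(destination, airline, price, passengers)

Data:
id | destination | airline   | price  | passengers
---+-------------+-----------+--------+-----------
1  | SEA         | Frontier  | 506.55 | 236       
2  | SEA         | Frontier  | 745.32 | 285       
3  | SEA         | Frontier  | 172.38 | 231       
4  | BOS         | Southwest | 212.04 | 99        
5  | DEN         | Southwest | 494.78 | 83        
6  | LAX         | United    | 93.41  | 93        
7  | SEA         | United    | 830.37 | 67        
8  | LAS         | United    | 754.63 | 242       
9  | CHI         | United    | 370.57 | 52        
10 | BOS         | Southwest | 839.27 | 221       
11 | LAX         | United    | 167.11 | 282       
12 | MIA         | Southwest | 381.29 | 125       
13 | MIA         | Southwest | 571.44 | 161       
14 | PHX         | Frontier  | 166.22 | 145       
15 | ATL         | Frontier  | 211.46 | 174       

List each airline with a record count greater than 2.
SELECT airline, COUNT(*) as cnt
FROM flights
GROUP BY airline
HAVING COUNT(*) > 2

Result:
  Frontier: 5
  Southwest: 5
  United: 5

Note: HAVING filters groups after aggregation, WHERE filters rows before.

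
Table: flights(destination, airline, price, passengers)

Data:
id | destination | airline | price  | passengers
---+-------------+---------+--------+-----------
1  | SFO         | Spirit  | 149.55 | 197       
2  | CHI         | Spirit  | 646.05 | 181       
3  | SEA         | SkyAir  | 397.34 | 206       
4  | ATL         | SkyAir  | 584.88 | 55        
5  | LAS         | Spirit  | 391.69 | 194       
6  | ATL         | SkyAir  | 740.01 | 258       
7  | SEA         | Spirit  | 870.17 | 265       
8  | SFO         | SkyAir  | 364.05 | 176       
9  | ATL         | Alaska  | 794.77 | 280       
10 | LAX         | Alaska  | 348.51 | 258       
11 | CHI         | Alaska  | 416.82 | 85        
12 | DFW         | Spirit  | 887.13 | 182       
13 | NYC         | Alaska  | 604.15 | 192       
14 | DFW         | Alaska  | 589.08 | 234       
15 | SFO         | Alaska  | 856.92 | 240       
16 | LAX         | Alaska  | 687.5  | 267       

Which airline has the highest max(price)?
SELECT airline, MAX(price) as val
FROM flights
GROUP BY airline
ORDER BY val DESC
LIMIT 1

Result: Spirit with max(price) = 887.13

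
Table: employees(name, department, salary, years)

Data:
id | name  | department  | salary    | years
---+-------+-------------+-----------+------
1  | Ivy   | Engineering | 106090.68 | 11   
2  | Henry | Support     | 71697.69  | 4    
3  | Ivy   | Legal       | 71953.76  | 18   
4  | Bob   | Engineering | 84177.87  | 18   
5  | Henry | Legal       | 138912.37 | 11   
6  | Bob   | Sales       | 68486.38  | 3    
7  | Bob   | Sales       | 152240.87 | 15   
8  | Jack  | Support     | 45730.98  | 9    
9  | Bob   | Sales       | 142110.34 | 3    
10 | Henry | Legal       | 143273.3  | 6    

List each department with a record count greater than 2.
SELECT department, COUNT(*) as cnt
FROM employees
GROUP BY department
HAVING COUNT(*) > 2

Result:
  Legal: 3
  Sales: 3

Note: HAVING filters groups after aggregation, WHERE filters rows before.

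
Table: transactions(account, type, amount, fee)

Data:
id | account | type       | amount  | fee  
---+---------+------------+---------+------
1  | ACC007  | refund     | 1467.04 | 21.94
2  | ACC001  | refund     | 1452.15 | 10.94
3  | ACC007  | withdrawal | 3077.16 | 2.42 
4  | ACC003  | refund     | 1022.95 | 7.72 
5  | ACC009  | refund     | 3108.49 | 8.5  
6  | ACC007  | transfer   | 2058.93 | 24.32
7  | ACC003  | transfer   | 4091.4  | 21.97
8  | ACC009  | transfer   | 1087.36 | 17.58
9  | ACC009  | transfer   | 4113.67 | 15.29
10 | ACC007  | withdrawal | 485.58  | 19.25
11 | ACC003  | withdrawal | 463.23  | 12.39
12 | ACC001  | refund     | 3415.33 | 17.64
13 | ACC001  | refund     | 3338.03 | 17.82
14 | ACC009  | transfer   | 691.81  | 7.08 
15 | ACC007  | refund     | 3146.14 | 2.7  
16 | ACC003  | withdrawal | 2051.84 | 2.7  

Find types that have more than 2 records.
SELECT type, COUNT(*) as cnt
FROM transactions
GROUP BY type
HAVING COUNT(*) > 2

Result:
  refund: 7
  transfer: 5
  withdrawal: 4

Note: HAVING filters groups after aggregation, WHERE filters rows before.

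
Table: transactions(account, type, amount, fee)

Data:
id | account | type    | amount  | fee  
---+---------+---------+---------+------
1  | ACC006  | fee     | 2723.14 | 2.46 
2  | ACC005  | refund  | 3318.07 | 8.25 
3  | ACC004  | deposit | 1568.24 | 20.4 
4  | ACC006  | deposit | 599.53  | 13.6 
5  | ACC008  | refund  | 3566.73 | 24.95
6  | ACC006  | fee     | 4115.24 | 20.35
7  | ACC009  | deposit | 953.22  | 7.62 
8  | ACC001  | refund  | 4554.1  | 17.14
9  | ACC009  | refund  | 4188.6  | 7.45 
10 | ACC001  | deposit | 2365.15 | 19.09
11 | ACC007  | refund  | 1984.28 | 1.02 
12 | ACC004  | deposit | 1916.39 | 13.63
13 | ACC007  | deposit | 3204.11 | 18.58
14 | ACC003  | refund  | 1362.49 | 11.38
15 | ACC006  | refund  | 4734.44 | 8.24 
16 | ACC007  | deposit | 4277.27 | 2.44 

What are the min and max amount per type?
SELECT type, MIN(amount), MAX(amount)
FROM transactions
GROUP BY type

Result:
  deposit: min=599.53, max=4277.27
  fee: min=2723.14, max=4115.24
  refund: min=1362.49, max=4734.44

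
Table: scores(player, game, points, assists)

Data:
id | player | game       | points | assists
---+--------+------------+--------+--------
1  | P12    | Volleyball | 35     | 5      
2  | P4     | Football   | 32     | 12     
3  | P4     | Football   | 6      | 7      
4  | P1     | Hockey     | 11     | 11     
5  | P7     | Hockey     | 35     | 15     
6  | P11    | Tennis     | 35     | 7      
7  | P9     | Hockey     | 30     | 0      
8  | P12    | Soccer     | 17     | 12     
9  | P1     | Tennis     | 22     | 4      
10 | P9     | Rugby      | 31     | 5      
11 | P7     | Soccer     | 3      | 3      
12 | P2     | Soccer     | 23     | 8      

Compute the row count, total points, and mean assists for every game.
SELECT game,
       COUNT(*) as cnt,
       SUM(points) as total_points,
       AVG(assists) as avg_assists
FROM scores
GROUP BY game

Result:
  Football: 2 records, 38 total points, 9.50 avg assists
  Hockey: 3 records, 76 total points, 8.67 avg assists
  Rugby: 1 records, 31 total points, 5.00 avg assists
  Soccer: 3 records, 43 total points, 7.67 avg assists
  Tennis: 2 records, 57 total points, 5.50 avg assists
  Volleyball: 1 records, 35 total points, 5.00 avg assists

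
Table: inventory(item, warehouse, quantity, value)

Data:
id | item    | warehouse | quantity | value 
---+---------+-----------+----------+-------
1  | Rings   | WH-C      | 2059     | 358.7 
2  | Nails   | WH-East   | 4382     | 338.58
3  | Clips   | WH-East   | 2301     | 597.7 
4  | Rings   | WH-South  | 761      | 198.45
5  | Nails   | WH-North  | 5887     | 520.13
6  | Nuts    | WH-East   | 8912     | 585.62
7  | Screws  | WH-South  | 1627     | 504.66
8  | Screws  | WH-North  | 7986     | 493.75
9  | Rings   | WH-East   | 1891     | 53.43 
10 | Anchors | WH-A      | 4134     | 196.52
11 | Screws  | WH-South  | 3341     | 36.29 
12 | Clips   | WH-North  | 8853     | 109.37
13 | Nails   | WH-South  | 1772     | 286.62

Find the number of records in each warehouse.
SELECT warehouse, COUNT(*) as count
FROM inventory
GROUP BY warehouse

Result:
  WH-A: 1
  WH-C: 1
  WH-East: 4
  WH-North: 3
  WH-South: 4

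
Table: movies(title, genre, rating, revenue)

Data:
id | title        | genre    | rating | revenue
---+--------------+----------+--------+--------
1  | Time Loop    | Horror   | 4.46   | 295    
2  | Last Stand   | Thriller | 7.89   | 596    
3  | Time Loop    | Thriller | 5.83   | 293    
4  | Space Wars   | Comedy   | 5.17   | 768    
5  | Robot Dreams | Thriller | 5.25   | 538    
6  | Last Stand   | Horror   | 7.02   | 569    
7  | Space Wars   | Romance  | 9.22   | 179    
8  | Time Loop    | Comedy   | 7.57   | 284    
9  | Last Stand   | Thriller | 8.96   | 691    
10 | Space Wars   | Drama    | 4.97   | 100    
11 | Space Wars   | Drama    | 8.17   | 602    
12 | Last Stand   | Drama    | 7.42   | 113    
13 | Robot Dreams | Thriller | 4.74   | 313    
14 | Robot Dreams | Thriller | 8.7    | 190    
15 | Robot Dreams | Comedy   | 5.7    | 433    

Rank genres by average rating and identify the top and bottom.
SELECT genre, AVG(rating)
FROM movies
GROUP BY genre
ORDER BY AVG(rating)

All groups:
  Horror: 5.74
  Comedy: 6.15
  Drama: 6.85
  Thriller: 6.90
  Romance: 9.22

Highest: Romance (9.22)
Lowest: Horror (5.74)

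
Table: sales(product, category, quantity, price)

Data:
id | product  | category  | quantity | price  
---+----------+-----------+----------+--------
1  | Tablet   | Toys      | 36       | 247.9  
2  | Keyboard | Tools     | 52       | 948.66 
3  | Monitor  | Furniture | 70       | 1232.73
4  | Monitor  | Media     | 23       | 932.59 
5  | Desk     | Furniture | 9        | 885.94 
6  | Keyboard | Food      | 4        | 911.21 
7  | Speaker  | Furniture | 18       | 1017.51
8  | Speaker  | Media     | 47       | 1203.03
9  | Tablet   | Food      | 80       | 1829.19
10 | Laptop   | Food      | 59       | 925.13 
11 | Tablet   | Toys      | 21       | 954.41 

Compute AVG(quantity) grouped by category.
SELECT category, AVG(quantity) as result
FROM sales
GROUP BY category

Result:
  Food: 47.67
  Furniture: 32.33
  Media: 35.00
  Tools: 52.00
  Toys: 28.50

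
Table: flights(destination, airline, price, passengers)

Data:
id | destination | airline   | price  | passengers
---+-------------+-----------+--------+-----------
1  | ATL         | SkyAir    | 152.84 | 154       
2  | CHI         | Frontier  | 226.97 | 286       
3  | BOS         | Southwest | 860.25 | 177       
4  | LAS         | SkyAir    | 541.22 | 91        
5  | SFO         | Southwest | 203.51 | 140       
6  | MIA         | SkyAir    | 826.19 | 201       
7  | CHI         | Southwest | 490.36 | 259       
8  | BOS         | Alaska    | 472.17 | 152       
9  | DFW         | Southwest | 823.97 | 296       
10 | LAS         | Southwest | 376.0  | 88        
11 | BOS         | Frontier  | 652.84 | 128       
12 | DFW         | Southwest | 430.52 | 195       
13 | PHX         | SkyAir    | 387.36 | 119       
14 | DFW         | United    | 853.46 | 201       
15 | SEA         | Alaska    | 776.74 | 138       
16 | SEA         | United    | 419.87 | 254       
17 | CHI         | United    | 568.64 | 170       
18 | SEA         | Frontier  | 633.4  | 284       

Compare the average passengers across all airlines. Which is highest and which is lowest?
SELECT airline, AVG(passengers)
FROM flights
GROUP BY airline
ORDER BY AVG(passengers)

All groups:
  SkyAir: 141.25
  Alaska: 145.00
  Southwest: 192.50
  United: 208.33
  Frontier: 232.67

Highest: Frontier (232.67)
Lowest: SkyAir (141.25)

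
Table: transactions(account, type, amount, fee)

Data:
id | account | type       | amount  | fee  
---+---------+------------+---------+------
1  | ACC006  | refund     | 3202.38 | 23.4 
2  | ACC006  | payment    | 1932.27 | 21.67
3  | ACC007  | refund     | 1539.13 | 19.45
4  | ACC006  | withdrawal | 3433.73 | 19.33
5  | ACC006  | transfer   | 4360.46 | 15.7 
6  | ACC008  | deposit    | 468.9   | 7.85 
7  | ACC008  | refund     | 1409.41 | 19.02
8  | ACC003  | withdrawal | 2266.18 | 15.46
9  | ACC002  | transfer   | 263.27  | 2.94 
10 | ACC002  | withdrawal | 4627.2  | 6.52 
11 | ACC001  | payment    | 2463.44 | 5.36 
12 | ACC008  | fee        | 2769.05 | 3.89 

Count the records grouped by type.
SELECT type, COUNT(*) as count
FROM transactions
GROUP BY type

Result:
  deposit: 1
  fee: 1
  payment: 2
  refund: 3
  transfer: 2
  withdrawal: 3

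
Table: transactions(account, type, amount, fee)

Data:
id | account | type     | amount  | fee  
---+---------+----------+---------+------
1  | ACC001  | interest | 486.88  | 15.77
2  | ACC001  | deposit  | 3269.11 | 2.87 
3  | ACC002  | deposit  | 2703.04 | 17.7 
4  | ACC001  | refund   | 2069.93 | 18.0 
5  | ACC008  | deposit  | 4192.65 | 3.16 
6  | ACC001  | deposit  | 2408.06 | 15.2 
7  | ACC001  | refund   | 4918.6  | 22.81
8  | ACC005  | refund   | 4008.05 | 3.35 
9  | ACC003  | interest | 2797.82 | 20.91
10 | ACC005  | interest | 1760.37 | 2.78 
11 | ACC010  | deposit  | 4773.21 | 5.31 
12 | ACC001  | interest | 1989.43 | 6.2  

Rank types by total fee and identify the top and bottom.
SELECT type, SUM(fee)
FROM transactions
GROUP BY type
ORDER BY SUM(fee)

All groups:
  refund: 44.16
  deposit: 44.24
  interest: 45.66

Highest: interest (45.66)
Lowest: refund (44.16)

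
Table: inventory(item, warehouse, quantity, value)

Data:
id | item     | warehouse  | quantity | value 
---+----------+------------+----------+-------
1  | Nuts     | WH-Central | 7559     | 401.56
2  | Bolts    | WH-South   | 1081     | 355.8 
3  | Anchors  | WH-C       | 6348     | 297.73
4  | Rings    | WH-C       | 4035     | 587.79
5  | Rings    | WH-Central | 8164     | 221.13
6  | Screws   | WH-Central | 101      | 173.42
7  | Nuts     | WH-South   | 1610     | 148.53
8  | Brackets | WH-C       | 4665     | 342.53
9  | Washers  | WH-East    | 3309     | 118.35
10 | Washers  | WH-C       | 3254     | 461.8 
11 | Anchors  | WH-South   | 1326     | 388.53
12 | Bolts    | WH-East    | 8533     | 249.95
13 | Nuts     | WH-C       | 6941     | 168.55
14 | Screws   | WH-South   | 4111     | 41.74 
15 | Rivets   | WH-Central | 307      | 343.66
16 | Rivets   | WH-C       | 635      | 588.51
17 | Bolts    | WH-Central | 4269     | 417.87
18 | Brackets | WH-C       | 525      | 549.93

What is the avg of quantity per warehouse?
SELECT warehouse, AVG(quantity) as result
FROM inventory
GROUP BY warehouse

Result:
  WH-C: 3771.86
  WH-Central: 4080.00
  WH-East: 5921.00
  WH-South: 2032.00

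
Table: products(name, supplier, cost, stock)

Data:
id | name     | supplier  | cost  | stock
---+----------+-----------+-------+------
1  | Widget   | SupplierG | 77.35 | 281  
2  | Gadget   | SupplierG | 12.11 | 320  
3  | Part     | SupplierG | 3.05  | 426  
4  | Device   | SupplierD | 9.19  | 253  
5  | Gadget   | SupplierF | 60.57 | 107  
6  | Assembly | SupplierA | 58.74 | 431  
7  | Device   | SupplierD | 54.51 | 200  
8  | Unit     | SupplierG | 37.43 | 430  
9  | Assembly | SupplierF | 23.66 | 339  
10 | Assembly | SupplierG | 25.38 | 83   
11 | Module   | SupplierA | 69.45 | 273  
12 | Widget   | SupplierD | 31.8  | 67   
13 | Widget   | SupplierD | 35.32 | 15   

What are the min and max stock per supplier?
SELECT supplier, MIN(stock), MAX(stock)
FROM products
GROUP BY supplier

Result:
  SupplierA: min=273, max=431
  SupplierD: min=15, max=253
  SupplierF: min=107, max=339
  SupplierG: min=83, max=430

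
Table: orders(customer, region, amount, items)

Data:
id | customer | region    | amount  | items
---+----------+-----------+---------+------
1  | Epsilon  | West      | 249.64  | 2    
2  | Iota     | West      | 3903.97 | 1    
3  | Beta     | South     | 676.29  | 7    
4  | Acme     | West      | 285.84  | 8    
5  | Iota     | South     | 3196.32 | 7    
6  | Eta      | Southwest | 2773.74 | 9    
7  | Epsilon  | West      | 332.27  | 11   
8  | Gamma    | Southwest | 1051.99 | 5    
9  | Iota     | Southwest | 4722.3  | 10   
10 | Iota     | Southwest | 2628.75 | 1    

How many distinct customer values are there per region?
SELECT region, COUNT(DISTINCT customer)
FROM orders
GROUP BY region

Result:
  South: 2 distinct
  Southwest: 3 distinct
  West: 3 distinct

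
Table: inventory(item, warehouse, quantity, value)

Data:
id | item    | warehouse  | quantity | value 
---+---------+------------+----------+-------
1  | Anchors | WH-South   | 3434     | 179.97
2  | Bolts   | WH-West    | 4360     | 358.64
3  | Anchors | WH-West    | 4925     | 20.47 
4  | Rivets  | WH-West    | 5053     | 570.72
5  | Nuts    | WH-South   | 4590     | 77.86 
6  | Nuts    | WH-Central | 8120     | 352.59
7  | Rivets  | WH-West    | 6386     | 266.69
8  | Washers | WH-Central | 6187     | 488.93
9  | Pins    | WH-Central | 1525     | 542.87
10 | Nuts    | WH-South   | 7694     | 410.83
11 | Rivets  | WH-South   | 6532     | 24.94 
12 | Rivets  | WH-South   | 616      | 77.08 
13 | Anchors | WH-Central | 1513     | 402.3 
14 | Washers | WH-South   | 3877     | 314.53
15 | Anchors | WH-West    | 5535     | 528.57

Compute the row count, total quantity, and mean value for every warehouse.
SELECT warehouse,
       COUNT(*) as cnt,
       SUM(quantity) as total_quantity,
       AVG(value) as avg_value
FROM inventory
GROUP BY warehouse

Result:
  WH-Central: 4 records, 17345 total quantity, 446.67 avg value
  WH-South: 6 records, 26743 total quantity, 180.87 avg value
  WH-West: 5 records, 26259 total quantity, 349.02 avg value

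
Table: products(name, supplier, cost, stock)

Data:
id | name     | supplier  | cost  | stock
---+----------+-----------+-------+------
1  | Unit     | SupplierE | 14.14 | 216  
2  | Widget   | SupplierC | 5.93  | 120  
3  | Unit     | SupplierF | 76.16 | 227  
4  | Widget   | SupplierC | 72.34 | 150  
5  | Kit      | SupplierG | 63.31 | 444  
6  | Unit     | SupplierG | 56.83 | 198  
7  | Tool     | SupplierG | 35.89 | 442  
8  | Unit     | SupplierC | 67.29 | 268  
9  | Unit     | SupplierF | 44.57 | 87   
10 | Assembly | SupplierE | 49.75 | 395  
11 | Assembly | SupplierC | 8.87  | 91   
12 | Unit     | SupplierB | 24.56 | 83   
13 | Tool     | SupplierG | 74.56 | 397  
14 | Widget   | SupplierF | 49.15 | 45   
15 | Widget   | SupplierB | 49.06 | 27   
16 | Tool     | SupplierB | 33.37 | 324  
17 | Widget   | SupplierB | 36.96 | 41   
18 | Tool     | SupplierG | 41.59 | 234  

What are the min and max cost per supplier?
SELECT supplier, MIN(cost), MAX(cost)
FROM products
GROUP BY supplier

Result:
  SupplierB: min=24.56, max=49.06
  SupplierC: min=5.93, max=72.34
  SupplierE: min=14.14, max=49.75
  SupplierF: min=44.57, max=76.16
  SupplierG: min=35.89, max=74.56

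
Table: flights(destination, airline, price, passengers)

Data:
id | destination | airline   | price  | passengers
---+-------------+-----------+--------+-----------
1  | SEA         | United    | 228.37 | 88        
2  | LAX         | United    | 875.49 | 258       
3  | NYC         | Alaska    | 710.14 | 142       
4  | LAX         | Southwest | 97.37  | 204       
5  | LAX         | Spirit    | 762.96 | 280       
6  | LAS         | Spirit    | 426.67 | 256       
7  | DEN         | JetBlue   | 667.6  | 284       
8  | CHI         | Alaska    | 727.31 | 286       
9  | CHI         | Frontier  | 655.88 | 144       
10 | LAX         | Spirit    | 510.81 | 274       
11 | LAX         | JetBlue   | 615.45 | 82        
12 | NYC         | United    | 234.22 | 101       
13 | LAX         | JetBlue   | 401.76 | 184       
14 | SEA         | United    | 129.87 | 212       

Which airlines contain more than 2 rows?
SELECT airline, COUNT(*) as cnt
FROM flights
GROUP BY airline
HAVING COUNT(*) > 2

Result:
  JetBlue: 3
  Spirit: 3
  United: 4

Note: HAVING filters groups after aggregation, WHERE filters rows before.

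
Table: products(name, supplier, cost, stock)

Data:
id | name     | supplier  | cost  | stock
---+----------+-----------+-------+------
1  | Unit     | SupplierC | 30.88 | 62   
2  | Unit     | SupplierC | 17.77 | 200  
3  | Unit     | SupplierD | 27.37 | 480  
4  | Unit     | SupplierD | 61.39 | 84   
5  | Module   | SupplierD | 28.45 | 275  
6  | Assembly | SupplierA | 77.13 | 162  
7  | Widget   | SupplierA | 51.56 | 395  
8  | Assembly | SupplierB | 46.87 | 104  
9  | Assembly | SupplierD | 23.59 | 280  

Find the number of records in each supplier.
SELECT supplier, COUNT(*) as count
FROM products
GROUP BY supplier

Result:
  SupplierA: 2
  SupplierB: 1
  SupplierC: 2
  SupplierD: 4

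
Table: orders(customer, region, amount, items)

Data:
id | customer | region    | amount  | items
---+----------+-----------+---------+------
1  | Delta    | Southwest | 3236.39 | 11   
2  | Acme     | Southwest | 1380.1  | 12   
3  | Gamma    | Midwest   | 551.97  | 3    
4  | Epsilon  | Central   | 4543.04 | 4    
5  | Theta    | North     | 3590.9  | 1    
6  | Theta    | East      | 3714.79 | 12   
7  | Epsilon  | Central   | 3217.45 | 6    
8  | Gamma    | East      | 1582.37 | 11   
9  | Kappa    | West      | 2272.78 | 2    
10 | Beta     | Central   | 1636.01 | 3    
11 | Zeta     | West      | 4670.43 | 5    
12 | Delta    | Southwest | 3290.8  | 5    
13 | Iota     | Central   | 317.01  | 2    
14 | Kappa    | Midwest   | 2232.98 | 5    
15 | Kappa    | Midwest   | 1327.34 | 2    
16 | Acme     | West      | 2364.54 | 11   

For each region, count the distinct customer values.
SELECT region, COUNT(DISTINCT customer)
FROM orders
GROUP BY region

Result:
  Central: 3 distinct
  East: 2 distinct
  Midwest: 2 distinct
  North: 1 distinct
  Southwest: 2 distinct
  West: 3 distinct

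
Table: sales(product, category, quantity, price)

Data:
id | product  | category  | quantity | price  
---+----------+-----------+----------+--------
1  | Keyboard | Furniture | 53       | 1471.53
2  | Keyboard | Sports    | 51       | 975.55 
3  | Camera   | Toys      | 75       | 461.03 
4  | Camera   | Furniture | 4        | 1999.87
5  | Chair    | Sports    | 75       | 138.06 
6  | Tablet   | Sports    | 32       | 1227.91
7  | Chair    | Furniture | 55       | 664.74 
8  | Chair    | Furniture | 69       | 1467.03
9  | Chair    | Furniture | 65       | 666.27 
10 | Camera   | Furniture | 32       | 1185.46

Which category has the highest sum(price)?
SELECT category, SUM(price) as val
FROM sales
GROUP BY category
ORDER BY val DESC
LIMIT 1

Result: Furniture with sum(price) = 7454.90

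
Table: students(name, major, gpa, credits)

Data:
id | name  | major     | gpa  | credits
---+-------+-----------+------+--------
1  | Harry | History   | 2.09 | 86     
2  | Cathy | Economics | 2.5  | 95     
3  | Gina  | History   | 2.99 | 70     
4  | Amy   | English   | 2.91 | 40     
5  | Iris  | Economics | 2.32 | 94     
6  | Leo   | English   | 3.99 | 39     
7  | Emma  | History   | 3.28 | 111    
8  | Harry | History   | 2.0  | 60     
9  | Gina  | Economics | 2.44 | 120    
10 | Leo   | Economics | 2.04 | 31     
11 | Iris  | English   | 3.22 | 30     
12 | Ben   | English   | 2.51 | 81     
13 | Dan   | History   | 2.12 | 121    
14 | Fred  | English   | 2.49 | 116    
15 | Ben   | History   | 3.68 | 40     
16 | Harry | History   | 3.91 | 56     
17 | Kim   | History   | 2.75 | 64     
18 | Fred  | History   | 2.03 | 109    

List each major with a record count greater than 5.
SELECT major, COUNT(*) as cnt
FROM students
GROUP BY major
HAVING COUNT(*) > 5

Result:
  History: 9

Note: HAVING filters groups after aggregation, WHERE filters rows before.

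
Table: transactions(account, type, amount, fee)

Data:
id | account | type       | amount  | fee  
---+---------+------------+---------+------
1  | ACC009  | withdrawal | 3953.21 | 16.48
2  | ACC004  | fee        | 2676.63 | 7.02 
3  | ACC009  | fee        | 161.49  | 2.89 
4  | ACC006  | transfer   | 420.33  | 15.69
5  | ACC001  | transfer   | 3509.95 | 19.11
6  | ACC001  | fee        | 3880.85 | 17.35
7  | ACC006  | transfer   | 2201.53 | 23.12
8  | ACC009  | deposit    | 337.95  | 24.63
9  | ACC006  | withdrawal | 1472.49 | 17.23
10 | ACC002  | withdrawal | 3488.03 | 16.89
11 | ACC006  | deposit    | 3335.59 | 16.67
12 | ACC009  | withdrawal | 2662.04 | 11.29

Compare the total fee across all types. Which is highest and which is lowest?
SELECT type, SUM(fee)
FROM transactions
GROUP BY type
ORDER BY SUM(fee)

All groups:
  fee: 27.26
  deposit: 41.30
  transfer: 57.92
  withdrawal: 61.89

Highest: withdrawal (61.89)
Lowest: fee (27.26)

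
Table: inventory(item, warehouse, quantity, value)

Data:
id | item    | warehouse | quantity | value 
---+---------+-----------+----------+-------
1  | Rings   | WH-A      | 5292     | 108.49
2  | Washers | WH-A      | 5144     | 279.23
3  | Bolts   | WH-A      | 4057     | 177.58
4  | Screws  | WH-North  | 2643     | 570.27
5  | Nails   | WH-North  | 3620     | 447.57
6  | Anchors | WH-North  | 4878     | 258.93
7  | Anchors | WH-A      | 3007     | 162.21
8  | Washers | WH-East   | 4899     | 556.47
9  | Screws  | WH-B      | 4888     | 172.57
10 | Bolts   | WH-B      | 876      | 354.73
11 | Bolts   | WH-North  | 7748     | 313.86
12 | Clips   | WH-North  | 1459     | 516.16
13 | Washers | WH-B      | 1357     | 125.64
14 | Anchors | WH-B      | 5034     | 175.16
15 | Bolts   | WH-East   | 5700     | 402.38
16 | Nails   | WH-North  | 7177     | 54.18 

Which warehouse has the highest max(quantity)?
SELECT warehouse, MAX(quantity) as val
FROM inventory
GROUP BY warehouse
ORDER BY val DESC
LIMIT 1

Result: WH-North with max(quantity) = 7748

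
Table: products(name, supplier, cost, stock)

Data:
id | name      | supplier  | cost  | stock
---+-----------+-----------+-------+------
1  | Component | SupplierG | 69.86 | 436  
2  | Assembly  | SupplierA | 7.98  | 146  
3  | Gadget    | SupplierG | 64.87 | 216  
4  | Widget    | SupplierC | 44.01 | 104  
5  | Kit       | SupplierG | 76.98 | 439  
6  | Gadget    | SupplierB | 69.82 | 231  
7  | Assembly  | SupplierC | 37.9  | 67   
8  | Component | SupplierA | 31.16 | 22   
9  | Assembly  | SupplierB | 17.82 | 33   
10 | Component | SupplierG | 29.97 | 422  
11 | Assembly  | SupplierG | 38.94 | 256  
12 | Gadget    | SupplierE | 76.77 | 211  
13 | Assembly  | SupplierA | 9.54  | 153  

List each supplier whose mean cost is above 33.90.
SELECT supplier, AVG(cost)
FROM products
GROUP BY supplier
HAVING AVG(cost) > 33.90

Result:
  SupplierB: avg=43.82
  SupplierC: avg=40.96
  SupplierE: avg=76.77
  SupplierG: avg=56.12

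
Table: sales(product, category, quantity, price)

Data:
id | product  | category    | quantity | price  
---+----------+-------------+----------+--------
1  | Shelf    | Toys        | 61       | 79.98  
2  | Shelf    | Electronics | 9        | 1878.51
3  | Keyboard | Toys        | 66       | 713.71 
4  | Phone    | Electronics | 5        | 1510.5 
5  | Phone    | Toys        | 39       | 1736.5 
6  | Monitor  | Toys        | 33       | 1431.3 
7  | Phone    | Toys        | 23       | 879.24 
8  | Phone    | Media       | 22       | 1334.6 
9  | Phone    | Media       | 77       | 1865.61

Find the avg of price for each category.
SELECT category, AVG(price) as result
FROM sales
GROUP BY category

Result:
  Electronics: 1694.51
  Media: 1600.11
  Toys: 968.15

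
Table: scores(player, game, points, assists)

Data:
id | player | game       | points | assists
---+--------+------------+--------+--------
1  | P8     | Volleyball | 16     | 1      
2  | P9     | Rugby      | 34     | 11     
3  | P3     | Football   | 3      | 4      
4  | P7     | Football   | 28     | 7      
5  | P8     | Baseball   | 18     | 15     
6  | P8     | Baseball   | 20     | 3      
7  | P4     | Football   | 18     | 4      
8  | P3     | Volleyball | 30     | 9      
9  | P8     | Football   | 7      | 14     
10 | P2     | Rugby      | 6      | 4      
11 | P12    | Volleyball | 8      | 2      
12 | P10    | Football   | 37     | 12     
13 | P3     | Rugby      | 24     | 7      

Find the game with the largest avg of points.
SELECT game, AVG(points) as val
FROM scores
GROUP BY game
ORDER BY val DESC
LIMIT 1

Result: Rugby with avg(points) = 21.33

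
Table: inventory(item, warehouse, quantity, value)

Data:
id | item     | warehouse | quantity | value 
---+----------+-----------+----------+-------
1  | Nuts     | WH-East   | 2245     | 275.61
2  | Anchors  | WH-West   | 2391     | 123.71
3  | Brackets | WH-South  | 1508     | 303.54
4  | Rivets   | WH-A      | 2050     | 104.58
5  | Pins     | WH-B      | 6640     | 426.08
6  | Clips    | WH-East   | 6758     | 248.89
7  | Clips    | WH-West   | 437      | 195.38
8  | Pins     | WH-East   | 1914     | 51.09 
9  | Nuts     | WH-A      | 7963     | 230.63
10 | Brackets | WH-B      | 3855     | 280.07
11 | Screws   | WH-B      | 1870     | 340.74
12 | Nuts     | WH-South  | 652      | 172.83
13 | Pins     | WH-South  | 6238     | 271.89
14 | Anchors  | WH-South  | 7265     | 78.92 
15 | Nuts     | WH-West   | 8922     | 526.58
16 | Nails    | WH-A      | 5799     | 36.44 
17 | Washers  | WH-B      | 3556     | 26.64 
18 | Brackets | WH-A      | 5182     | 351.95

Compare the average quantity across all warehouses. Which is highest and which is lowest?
SELECT warehouse, AVG(quantity)
FROM inventory
GROUP BY warehouse
ORDER BY AVG(quantity)

All groups:
  WH-East: 3639.00
  WH-South: 3915.75
  WH-West: 3916.67
  WH-B: 3980.25
  WH-A: 5248.50

Highest: WH-A (5248.50)
Lowest: WH-East (3639.00)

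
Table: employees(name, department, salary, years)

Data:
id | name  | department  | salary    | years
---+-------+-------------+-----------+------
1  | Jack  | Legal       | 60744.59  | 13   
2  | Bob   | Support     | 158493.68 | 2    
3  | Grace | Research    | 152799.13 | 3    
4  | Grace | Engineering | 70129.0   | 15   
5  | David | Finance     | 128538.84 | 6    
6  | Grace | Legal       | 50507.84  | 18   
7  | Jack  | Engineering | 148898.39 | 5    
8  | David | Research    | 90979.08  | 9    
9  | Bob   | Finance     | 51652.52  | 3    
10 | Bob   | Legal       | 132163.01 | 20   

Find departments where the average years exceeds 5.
SELECT department, AVG(years)
FROM employees
GROUP BY department
HAVING AVG(years) > 5

Result:
  Engineering: avg=10.00
  Legal: avg=17.00
  Research: avg=6.00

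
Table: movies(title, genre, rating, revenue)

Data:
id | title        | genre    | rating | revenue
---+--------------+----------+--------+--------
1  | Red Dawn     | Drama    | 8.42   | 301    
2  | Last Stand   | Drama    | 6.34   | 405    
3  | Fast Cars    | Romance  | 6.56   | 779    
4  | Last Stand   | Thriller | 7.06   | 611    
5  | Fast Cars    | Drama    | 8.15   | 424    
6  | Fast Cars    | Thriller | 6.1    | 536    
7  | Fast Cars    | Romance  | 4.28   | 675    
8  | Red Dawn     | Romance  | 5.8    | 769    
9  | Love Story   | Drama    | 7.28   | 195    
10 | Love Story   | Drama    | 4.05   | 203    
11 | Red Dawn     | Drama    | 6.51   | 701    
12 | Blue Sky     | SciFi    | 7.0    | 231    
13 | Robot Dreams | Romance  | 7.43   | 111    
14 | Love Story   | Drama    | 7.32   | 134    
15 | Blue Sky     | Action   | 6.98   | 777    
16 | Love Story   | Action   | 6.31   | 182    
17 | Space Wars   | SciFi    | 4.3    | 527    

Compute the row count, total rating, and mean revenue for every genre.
SELECT genre,
       COUNT(*) as cnt,
       SUM(rating) as total_rating,
       AVG(revenue) as avg_revenue
FROM movies
GROUP BY genre

Result:
  Action: 2 records, 13.29 total rating, 479.50 avg revenue
  Drama: 7 records, 48.07 total rating, 337.57 avg revenue
  Romance: 4 records, 24.07 total rating, 583.50 avg revenue
  SciFi: 2 records, 11.30 total rating, 379.00 avg revenue
  Thriller: 2 records, 13.16 total rating, 573.50 avg revenue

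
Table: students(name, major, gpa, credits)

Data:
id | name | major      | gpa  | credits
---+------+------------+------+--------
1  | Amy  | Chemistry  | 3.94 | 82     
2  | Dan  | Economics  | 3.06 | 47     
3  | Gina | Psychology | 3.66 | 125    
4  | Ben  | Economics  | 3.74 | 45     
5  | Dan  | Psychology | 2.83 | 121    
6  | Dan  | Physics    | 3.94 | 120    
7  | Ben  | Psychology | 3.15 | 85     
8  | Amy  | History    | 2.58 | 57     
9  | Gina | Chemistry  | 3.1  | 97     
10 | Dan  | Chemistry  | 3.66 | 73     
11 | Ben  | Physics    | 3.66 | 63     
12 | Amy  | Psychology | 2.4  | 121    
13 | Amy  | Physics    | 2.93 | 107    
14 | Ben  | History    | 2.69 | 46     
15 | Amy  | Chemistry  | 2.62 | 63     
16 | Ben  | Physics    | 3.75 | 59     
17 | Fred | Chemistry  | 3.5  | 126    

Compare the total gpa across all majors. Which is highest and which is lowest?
SELECT major, SUM(gpa)
FROM students
GROUP BY major
ORDER BY SUM(gpa)

All groups:
  History: 5.27
  Economics: 6.80
  Psychology: 12.04
  Physics: 14.28
  Chemistry: 16.82

Highest: Chemistry (16.82)
Lowest: History (5.27)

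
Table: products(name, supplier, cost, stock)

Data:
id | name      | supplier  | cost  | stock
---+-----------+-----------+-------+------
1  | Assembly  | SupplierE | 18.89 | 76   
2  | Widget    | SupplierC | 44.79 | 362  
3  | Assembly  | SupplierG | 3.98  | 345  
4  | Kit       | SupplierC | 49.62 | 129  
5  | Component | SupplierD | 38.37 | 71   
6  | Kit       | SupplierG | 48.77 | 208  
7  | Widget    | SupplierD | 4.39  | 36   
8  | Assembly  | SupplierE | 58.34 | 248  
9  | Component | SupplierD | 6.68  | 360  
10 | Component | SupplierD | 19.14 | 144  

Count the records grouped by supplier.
SELECT supplier, COUNT(*) as count
FROM products
GROUP BY supplier

Result:
  SupplierC: 2
  SupplierD: 4
  SupplierE: 2
  SupplierG: 2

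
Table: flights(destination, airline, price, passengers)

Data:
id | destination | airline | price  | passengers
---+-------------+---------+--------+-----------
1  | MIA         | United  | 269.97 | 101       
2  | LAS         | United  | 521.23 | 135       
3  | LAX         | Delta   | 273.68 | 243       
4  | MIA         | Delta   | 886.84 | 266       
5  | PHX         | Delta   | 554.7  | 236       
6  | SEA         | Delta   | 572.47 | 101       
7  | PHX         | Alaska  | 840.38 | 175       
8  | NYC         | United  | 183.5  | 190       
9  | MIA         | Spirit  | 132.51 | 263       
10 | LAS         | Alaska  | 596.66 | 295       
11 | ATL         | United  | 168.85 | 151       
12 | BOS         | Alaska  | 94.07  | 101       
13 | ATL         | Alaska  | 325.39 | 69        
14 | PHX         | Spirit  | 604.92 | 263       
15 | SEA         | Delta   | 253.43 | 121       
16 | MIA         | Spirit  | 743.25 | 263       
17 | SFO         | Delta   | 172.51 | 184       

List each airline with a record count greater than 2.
SELECT airline, COUNT(*) as cnt
FROM flights
GROUP BY airline
HAVING COUNT(*) > 2

Result:
  Alaska: 4
  Delta: 6
  Spirit: 3
  United: 4

Note: HAVING filters groups after aggregation, WHERE filters rows before.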